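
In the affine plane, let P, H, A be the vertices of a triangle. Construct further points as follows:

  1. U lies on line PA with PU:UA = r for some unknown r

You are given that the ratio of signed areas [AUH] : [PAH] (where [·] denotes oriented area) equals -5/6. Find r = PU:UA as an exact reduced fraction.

Assign P = (0, 0), H = (1, 0), A = (0, 1) — the answer is frame-independent, so this choice is without loss of generality.
1. With PU:UA = r, write λ = r/(r+1) so U = P + λ·(A−P); U is affine-linear in λ
Every point depending on U is an affine combination of U and λ-independent points, so each such coordinate is linear in λ; the λ² term in each signed area is a multiple of (A−P)×(A−P) = 0, so 2·[AUH] and 2·[PAH] are each linear in λ. Evaluating at λ=0 and λ=1:
  2·[AUH] = −λ + 1,   2·[PAH] = -1
So [AUH]:[PAH] = (−λ + 1) / (-1). Setting this equal to -5/6:
  −λ + 1 = -5/6·(-1)  ⇒  λ = 1/6
Then r = λ/(1−λ) = (1/6)/(5/6) = 1/5. Check: with r = 1/5, U = (0, 1/6) and [AUH]:[PAH] = -5/6 as required.

r = 1/5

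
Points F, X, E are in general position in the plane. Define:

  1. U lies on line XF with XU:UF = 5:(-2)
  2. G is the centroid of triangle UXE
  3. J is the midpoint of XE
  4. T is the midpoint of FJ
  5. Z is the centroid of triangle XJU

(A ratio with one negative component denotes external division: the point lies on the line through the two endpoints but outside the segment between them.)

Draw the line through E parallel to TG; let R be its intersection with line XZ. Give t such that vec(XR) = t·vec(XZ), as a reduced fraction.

Choose coordinates F = (0, 0), X = (1, 0), E = (0, 1).
1. U lies on line XF with XU:UF = 5:(-2) ⇒ U = (-2/3, 0)
2. G is the centroid of triangle UXE ⇒ G = (1/9, 1/3)
3. J is the midpoint of XE ⇒ J = (1/2, 1/2)
4. T is the midpoint of FJ ⇒ T = (1/4, 1/4)
5. Z is the centroid of triangle XJU ⇒ Z = (5/18, 1/6)
through E parallel to TG: direction (-5/36, 1/12); meets XZ at R = (25/12, -1/4)
R = X + t·(Z−X) with t = -3/2

t = -3/2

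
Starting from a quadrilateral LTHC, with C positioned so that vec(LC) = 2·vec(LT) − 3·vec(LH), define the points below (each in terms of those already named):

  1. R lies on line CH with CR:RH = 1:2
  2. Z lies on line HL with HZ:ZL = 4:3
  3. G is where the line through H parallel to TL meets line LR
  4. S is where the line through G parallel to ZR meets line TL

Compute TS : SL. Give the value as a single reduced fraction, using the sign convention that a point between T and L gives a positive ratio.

TS:SL = -64/9

Set L = (0, 0), T = (1, 0), H = (0, 1), C = (2, -3); any affine frame gives the same invariant.
1. R lies on line CH with CR:RH = 1:2 ⇒ R = (4/3, -5/3)
2. Z lies on line HL with HZ:ZL = 4:3 ⇒ Z = (0, 3/7)
3. G is where the line through H parallel to TL meets line LR ⇒ G = (-4/5, 1)
4. S is where the line through G parallel to ZR meets line TL ⇒ S = (-9/55, 0)
S = T + t·(L−T) with t = 64/55, so TS:SL = t:(1−t) = 64/55:-9/55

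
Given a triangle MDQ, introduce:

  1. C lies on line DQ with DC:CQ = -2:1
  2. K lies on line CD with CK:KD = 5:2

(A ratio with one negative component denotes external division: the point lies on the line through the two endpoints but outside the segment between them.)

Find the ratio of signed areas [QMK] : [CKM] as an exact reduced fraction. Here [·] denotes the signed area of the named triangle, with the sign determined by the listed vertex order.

[QMK]:[CKM] = -3/10

Work in coordinates with M = (0, 0), D = (1, 0), Q = (0, 1).
1. C lies on line DQ with DC:CQ = -2:1 ⇒ C = (-1, 2)
2. K lies on line CD with CK:KD = 5:2 ⇒ K = (3/7, 4/7)
2·[QMK] = 3/7, 2·[CKM] = -10/7
[QMK]:[CKM] = 3/7:-10/7 = -3/10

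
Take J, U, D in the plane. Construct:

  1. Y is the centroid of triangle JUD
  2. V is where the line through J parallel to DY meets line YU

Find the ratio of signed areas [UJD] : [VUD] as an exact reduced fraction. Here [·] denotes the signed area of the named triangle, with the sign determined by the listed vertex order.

[UJD]:[VUD] = -3/2

Work in coordinates with J = (0, 0), U = (1, 0), D = (0, 1).
1. Y is the centroid of triangle JUD ⇒ Y = (1/3, 1/3)
2. V is where the line through J parallel to DY meets line YU ⇒ V = (-1/3, 2/3)
2·[UJD] = -1, 2·[VUD] = 2/3
[UJD]:[VUD] = -1:2/3 = -3/2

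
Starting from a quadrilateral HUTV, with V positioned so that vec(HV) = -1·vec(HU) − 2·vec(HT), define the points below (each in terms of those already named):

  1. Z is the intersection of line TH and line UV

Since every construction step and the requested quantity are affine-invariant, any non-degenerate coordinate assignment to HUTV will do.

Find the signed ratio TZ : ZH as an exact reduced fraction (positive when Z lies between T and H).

TZ:ZH = -2

Assign H = (0, 0), U = (1, 0), T = (0, 1), V = (-1, -2) — the answer is frame-independent, so this choice is without loss of generality.
1. Z is the intersection of line TH and line UV ⇒ Z = (0, -1)
Z = T + t·(H−T) with t = 2, so TZ:ZH = t:(1−t) = 2:-1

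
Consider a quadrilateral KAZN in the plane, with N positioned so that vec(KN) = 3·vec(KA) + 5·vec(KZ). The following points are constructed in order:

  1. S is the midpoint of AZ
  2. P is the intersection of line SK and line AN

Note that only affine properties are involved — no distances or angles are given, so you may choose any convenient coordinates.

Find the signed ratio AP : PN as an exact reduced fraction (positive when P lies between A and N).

Assign K = (0, 0), A = (1, 0), Z = (0, 1), N = (3, 5) — the answer is frame-independent, so this choice is without loss of generality.
1. S is the midpoint of AZ ⇒ S = (1/2, 1/2)
2. P is the intersection of line SK and line AN ⇒ P = (5/3, 5/3)
P = A + t·(N−A) with t = 1/3, so AP:PN = t:(1−t) = 1/3:2/3

AP:PN = 1/2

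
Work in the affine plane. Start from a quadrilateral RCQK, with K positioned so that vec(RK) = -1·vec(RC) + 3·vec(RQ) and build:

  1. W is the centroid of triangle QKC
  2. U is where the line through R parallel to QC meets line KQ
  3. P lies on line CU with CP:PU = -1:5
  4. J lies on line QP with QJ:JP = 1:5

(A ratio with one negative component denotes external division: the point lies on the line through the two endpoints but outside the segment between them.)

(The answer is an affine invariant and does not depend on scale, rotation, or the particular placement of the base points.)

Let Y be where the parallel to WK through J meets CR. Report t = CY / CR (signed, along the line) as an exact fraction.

Work in coordinates with R = (0, 0), C = (1, 0), Q = (0, 1), K = (-1, 3).
1. W is the centroid of triangle QKC ⇒ W = (0, 4/3)
2. U is where the line through R parallel to QC meets line KQ ⇒ U = (1, -1)
3. P lies on line CU with CP:PU = -1:5 ⇒ P = (1, 1/4)
4. J lies on line QP with QJ:JP = 1:5 ⇒ J = (1/6, 7/8)
through J parallel to WK: direction (-1, 5/3); meets CR at Y = (83/120, 0)
Y = C + t·(R−C) with t = 37/120

t = 37/120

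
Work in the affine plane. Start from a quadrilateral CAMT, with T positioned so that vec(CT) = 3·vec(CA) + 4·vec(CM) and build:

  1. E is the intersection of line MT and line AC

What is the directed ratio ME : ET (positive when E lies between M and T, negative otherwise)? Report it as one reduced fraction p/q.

ME:ET = -1/4

Work in coordinates with C = (0, 0), A = (1, 0), M = (0, 1), T = (3, 4).
1. E is the intersection of line MT and line AC ⇒ E = (-1, 0)
E = M + t·(T−M) with t = -1/3, so ME:ET = t:(1−t) = -1/3:4/3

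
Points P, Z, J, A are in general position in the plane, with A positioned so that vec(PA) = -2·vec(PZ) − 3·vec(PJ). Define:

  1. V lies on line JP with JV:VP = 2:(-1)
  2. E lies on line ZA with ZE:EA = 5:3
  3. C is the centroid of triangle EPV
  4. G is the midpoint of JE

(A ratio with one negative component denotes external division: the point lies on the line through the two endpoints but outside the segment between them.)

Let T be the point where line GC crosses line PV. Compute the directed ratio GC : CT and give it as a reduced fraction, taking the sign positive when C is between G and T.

Work in coordinates with P = (0, 0), Z = (1, 0), J = (0, 1), A = (-2, -3).
1. V lies on line JP with JV:VP = 2:(-1) ⇒ V = (0, -1)
2. E lies on line ZA with ZE:EA = 5:3 ⇒ E = (-7/8, -15/8)
3. C is the centroid of triangle EPV ⇒ C = (-7/24, -23/24)
4. G is the midpoint of JE ⇒ G = (-7/16, -7/16)
line GC meets PV at T = (0, -2)
C = G + t·(T−G) with t = 1/3, so GC:CT = 1/3:2/3

GC:CT = 1/2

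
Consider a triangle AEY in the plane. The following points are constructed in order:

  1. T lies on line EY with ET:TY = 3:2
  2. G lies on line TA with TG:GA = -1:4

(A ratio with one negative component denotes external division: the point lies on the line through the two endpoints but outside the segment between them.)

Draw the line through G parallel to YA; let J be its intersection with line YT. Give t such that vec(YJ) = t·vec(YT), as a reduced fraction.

Choose coordinates A = (0, 0), E = (1, 0), Y = (0, 1).
1. T lies on line EY with ET:TY = 3:2 ⇒ T = (2/5, 3/5)
2. G lies on line TA with TG:GA = -1:4 ⇒ G = (8/15, 4/5)
through G parallel to YA: direction (0, -1); meets YT at J = (8/15, 7/15)
J = Y + t·(T−Y) with t = 4/3

t = 4/3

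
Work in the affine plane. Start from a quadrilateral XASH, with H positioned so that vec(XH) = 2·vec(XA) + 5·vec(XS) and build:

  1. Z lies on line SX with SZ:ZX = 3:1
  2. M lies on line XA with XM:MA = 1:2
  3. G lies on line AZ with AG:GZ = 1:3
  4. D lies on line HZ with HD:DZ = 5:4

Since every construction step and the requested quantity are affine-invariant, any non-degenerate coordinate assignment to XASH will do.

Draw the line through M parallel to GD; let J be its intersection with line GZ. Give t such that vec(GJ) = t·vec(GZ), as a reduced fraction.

t = 205/378

Assign X = (0, 0), A = (1, 0), S = (0, 1), H = (2, 5) — the answer is frame-independent, so this choice is without loss of generality.
1. Z lies on line SX with SZ:ZX = 3:1 ⇒ Z = (0, 1/4)
2. M lies on line XA with XM:MA = 1:2 ⇒ M = (1/3, 0)
3. G lies on line AZ with AG:GZ = 1:3 ⇒ G = (3/4, 1/16)
4. D lies on line HZ with HD:DZ = 5:4 ⇒ D = (8/9, 85/36)
through M parallel to GD: direction (5/36, 331/144); meets GZ at J = (173/504, 331/2016)
J = G + t·(Z−G) with t = 205/378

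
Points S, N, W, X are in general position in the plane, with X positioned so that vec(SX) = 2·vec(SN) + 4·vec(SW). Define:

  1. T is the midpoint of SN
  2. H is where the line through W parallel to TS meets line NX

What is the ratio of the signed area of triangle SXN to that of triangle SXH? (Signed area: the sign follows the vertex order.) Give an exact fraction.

[SXN]:[SXH] = 4/3

Work in coordinates with S = (0, 0), N = (1, 0), W = (0, 1), X = (2, 4).
1. T is the midpoint of SN ⇒ T = (1/2, 0)
2. H is where the line through W parallel to TS meets line NX ⇒ H = (5/4, 1)
2·[SXN] = -4, 2·[SXH] = -3
[SXN]:[SXH] = -4:-3 = 4/3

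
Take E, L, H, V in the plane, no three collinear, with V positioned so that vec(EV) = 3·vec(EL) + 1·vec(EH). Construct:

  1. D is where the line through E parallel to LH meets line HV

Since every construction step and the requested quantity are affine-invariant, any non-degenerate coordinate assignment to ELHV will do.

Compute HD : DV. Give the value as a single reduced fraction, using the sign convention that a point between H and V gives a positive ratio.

HD:DV = -1/4

Set E = (0, 0), L = (1, 0), H = (0, 1), V = (3, 1); any affine frame gives the same invariant.
1. D is where the line through E parallel to LH meets line HV ⇒ D = (-1, 1)
D = H + t·(V−H) with t = -1/3, so HD:DV = t:(1−t) = -1/3:4/3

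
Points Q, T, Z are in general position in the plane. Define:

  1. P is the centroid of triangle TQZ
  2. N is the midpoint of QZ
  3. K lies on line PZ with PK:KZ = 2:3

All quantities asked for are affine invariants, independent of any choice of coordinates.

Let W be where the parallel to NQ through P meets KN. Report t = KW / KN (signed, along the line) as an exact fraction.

t = -2/3

Assign Q = (0, 0), T = (1, 0), Z = (0, 1) — the answer is frame-independent, so this choice is without loss of generality.
1. P is the centroid of triangle TQZ ⇒ P = (1/3, 1/3)
2. N is the midpoint of QZ ⇒ N = (0, 1/2)
3. K lies on line PZ with PK:KZ = 2:3 ⇒ K = (1/5, 3/5)
through P parallel to NQ: direction (0, -1/2); meets KN at W = (1/3, 2/3)
W = K + t·(N−K) with t = -2/3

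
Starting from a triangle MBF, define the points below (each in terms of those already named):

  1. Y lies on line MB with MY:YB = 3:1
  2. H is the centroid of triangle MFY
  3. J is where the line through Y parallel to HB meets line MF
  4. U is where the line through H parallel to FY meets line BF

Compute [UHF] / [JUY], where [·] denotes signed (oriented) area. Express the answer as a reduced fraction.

[UHF]:[JUY] = -5/11

Set M = (0, 0), B = (1, 0), F = (0, 1); any affine frame gives the same invariant.
1. Y lies on line MB with MY:YB = 3:1 ⇒ Y = (3/4, 0)
2. H is the centroid of triangle MFY ⇒ H = (1/4, 1/3)
3. J is where the line through Y parallel to HB meets line MF ⇒ J = (0, 1/3)
4. U is where the line through H parallel to FY meets line BF ⇒ U = (-1, 2)
2·[UHF] = 5/12, 2·[JUY] = -11/12
[UHF]:[JUY] = 5/12:-11/12 = -5/11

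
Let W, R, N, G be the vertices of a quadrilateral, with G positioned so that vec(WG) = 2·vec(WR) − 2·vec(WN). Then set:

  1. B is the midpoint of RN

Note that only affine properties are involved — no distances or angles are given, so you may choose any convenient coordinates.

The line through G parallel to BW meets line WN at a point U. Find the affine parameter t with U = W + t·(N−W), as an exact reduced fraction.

t = -4

Set W = (0, 0), R = (1, 0), N = (0, 1), G = (2, -2); any affine frame gives the same invariant.
1. B is the midpoint of RN ⇒ B = (1/2, 1/2)
through G parallel to BW: direction (-1/2, -1/2); meets WN at U = (0, -4)
U = W + t·(N−W) with t = -4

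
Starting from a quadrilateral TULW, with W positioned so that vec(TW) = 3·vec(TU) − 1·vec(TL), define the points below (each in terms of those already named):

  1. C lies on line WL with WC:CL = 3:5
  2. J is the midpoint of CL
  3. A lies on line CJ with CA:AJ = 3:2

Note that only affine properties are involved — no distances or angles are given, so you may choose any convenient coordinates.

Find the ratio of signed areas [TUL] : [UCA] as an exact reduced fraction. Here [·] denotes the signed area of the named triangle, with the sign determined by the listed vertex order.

[TUL]:[UCA] = 16/3

Assign T = (0, 0), U = (1, 0), L = (0, 1), W = (3, -1) — the answer is frame-independent, so this choice is without loss of generality.
1. C lies on line WL with WC:CL = 3:5 ⇒ C = (15/8, -1/4)
2. J is the midpoint of CL ⇒ J = (15/16, 3/8)
3. A lies on line CJ with CA:AJ = 3:2 ⇒ A = (21/16, 1/8)
2·[TUL] = 1, 2·[UCA] = 3/16
[TUL]:[UCA] = 1:3/16 = 16/3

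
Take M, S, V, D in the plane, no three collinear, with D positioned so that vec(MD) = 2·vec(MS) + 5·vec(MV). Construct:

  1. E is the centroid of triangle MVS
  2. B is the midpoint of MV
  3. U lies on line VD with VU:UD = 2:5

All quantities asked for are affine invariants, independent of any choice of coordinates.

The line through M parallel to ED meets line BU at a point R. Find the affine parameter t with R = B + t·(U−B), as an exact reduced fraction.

t = -35/3

Set M = (0, 0), S = (1, 0), V = (0, 1), D = (2, 5); any affine frame gives the same invariant.
1. E is the centroid of triangle MVS ⇒ E = (1/3, 1/3)
2. B is the midpoint of MV ⇒ B = (0, 1/2)
3. U lies on line VD with VU:UD = 2:5 ⇒ U = (4/7, 15/7)
through M parallel to ED: direction (5/3, 14/3); meets BU at R = (-20/3, -56/3)
R = B + t·(U−B) with t = -35/3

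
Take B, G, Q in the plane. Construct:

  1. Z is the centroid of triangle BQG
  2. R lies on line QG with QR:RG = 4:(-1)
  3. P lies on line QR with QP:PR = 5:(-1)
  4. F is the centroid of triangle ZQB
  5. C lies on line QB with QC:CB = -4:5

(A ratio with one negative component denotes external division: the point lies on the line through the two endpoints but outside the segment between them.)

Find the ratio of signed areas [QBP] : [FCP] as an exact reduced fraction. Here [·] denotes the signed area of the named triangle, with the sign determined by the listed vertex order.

[QBP]:[FCP] = -45/188

Assign B = (0, 0), G = (1, 0), Q = (0, 1) — the answer is frame-independent, so this choice is without loss of generality.
1. Z is the centroid of triangle BQG ⇒ Z = (1/3, 1/3)
2. R lies on line QG with QR:RG = 4:(-1) ⇒ R = (4/3, -1/3)
3. P lies on line QR with QP:PR = 5:(-1) ⇒ P = (5/3, -2/3)
4. F is the centroid of triangle ZQB ⇒ F = (1/9, 4/9)
5. C lies on line QB with QC:CB = -4:5 ⇒ C = (0, 5)
2·[QBP] = 5/3, 2·[FCP] = -188/27
[QBP]:[FCP] = 5/3:-188/27 = -45/188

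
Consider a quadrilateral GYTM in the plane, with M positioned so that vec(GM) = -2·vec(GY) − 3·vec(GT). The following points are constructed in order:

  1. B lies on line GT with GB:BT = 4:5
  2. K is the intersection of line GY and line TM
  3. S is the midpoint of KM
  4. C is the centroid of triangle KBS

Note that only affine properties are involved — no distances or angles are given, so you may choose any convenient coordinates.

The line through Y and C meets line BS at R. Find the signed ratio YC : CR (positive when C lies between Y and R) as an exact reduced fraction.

YC:CR = -19

Set G = (0, 0), Y = (1, 0), T = (0, 1), M = (-2, -3); any affine frame gives the same invariant.
1. B lies on line GT with GB:BT = 4:5 ⇒ B = (0, 4/9)
2. K is the intersection of line GY and line TM ⇒ K = (-1/2, 0)
3. S is the midpoint of KM ⇒ S = (-5/4, -3/2)
4. C is the centroid of triangle KBS ⇒ C = (-7/12, -19/54)
line YC meets BS at R = (-1/2, -1/3)
C = Y + t·(R−Y) with t = 19/18, so YC:CR = 19/18:-1/18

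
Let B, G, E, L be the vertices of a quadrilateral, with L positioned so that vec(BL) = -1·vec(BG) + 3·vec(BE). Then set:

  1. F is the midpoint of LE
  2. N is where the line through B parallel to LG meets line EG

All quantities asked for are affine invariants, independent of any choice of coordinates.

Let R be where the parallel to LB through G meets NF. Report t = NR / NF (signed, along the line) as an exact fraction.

t = 12/7

Choose coordinates B = (0, 0), G = (1, 0), E = (0, 1), L = (-1, 3).
1. F is the midpoint of LE ⇒ F = (-1/2, 2)
2. N is where the line through B parallel to LG meets line EG ⇒ N = (-2, 3)
through G parallel to LB: direction (1, -3); meets NF at R = (4/7, 9/7)
R = N + t·(F−N) with t = 12/7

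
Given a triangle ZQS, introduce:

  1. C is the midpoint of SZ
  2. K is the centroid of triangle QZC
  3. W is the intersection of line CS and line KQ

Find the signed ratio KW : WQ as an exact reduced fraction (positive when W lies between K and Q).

Choose coordinates Z = (0, 0), Q = (1, 0), S = (0, 1).
1. C is the midpoint of SZ ⇒ C = (0, 1/2)
2. K is the centroid of triangle QZC ⇒ K = (1/3, 1/6)
3. W is the intersection of line CS and line KQ ⇒ W = (0, 1/4)
W = K + t·(Q−K) with t = -1/2, so KW:WQ = t:(1−t) = -1/2:3/2

KW:WQ = -1/3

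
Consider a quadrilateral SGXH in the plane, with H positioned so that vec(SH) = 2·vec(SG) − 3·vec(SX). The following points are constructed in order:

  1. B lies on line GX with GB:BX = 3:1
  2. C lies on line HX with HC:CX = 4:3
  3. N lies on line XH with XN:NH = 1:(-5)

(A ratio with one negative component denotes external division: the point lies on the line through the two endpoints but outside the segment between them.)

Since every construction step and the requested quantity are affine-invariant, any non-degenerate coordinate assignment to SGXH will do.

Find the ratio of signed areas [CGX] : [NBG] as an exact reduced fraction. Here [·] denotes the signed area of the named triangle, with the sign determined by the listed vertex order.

Assign S = (0, 0), G = (1, 0), X = (0, 1), H = (2, -3) — the answer is frame-independent, so this choice is without loss of generality.
1. B lies on line GX with GB:BX = 3:1 ⇒ B = (1/4, 3/4)
2. C lies on line HX with HC:CX = 4:3 ⇒ C = (6/7, -5/7)
3. N lies on line XH with XN:NH = 1:(-5) ⇒ N = (-1/2, 2)
2·[CGX] = 6/7, 2·[NBG] = 3/8
[CGX]:[NBG] = 6/7:3/8 = 16/7

[CGX]:[NBG] = 16/7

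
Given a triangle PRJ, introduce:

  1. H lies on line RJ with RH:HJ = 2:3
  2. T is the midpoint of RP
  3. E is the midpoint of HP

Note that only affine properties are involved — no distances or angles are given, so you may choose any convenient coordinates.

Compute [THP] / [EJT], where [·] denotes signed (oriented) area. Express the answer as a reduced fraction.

Choose coordinates P = (0, 0), R = (1, 0), J = (0, 1).
1. H lies on line RJ with RH:HJ = 2:3 ⇒ H = (3/5, 2/5)
2. T is the midpoint of RP ⇒ T = (1/2, 0)
3. E is the midpoint of HP ⇒ E = (3/10, 1/5)
2·[THP] = 1/5, 2·[EJT] = -1/10
[THP]:[EJT] = 1/5:-1/10 = -2

[THP]:[EJT] = -2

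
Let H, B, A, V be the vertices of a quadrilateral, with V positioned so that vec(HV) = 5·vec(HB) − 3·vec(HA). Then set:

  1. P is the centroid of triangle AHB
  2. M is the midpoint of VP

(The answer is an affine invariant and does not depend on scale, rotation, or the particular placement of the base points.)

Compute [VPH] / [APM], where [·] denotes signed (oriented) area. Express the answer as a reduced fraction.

Assign H = (0, 0), B = (1, 0), A = (0, 1), V = (5, -3) — the answer is frame-independent, so this choice is without loss of generality.
1. P is the centroid of triangle AHB ⇒ P = (1/3, 1/3)
2. M is the midpoint of VP ⇒ M = (8/3, -4/3)
2·[VPH] = 8/3, 2·[APM] = 1
[VPH]:[APM] = 8/3:1 = 8/3

[VPH]:[APM] = 8/3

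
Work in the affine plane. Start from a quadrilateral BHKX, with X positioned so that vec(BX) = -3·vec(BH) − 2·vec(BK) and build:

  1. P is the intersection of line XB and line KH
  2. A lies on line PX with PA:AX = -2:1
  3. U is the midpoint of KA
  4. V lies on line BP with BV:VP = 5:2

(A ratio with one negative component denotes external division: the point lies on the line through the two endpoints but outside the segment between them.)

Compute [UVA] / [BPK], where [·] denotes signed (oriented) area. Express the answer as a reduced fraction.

[UVA]:[BPK] = -41/7

Work in coordinates with B = (0, 0), H = (1, 0), K = (0, 1), X = (-3, -2).
1. P is the intersection of line XB and line KH ⇒ P = (3/5, 2/5)
2. A lies on line PX with PA:AX = -2:1 ⇒ A = (-33/5, -22/5)
3. U is the midpoint of KA ⇒ U = (-33/10, -17/10)
4. V lies on line BP with BV:VP = 5:2 ⇒ V = (3/7, 2/7)
2·[UVA] = -123/35, 2·[BPK] = 3/5
[UVA]:[BPK] = -123/35:3/5 = -41/7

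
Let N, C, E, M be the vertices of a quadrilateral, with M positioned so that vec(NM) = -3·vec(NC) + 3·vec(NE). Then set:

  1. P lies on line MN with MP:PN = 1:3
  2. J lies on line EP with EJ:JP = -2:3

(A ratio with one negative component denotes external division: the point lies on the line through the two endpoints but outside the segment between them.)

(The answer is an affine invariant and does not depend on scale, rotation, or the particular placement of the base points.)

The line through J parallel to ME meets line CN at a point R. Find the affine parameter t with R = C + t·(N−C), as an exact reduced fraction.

t = -5/4

Choose coordinates N = (0, 0), C = (1, 0), E = (0, 1), M = (-3, 3).
1. P lies on line MN with MP:PN = 1:3 ⇒ P = (-9/4, 9/4)
2. J lies on line EP with EJ:JP = -2:3 ⇒ J = (9/2, -3/2)
through J parallel to ME: direction (3, -2); meets CN at R = (9/4, 0)
R = C + t·(N−C) with t = -5/4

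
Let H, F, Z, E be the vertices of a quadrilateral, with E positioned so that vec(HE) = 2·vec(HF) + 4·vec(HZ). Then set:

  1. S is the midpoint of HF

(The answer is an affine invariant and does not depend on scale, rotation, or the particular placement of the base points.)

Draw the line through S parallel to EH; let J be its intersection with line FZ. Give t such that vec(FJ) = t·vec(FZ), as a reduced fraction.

Work in coordinates with H = (0, 0), F = (1, 0), Z = (0, 1), E = (2, 4).
1. S is the midpoint of HF ⇒ S = (1/2, 0)
through S parallel to EH: direction (-2, -4); meets FZ at J = (2/3, 1/3)
J = F + t·(Z−F) with t = 1/3

t = 1/3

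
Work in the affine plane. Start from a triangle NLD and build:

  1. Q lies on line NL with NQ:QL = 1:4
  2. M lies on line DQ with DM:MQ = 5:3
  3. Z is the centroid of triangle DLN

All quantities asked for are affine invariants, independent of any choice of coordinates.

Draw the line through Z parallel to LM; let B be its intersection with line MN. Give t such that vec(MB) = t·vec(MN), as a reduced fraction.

Choose coordinates N = (0, 0), L = (1, 0), D = (0, 1).
1. Q lies on line NL with NQ:QL = 1:4 ⇒ Q = (1/5, 0)
2. M lies on line DQ with DM:MQ = 5:3 ⇒ M = (1/8, 3/8)
3. Z is the centroid of triangle DLN ⇒ Z = (1/3, 1/3)
through Z parallel to LM: direction (-7/8, 3/8); meets MN at B = (5/36, 5/12)
B = M + t·(N−M) with t = -1/9

t = -1/9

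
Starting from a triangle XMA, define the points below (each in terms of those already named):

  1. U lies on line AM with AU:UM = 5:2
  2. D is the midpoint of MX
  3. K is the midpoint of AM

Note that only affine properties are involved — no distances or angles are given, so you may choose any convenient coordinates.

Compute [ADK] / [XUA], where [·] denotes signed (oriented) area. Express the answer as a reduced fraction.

Work in coordinates with X = (0, 0), M = (1, 0), A = (0, 1).
1. U lies on line AM with AU:UM = 5:2 ⇒ U = (5/7, 2/7)
2. D is the midpoint of MX ⇒ D = (1/2, 0)
3. K is the midpoint of AM ⇒ K = (1/2, 1/2)
2·[ADK] = 1/4, 2·[XUA] = 5/7
[ADK]:[XUA] = 1/4:5/7 = 7/20

[ADK]:[XUA] = 7/20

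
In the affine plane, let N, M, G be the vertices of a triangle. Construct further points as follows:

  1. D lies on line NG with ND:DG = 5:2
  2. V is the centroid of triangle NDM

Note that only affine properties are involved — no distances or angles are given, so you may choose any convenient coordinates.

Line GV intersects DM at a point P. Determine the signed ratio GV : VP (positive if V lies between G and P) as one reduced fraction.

Assign N = (0, 0), M = (1, 0), G = (0, 1) — the answer is frame-independent, so this choice is without loss of generality.
1. D lies on line NG with ND:DG = 5:2 ⇒ D = (0, 5/7)
2. V is the centroid of triangle NDM ⇒ V = (1/3, 5/21)
line GV meets DM at P = (2/11, 45/77)
V = G + t·(P−G) with t = 11/6, so GV:VP = 11/6:-5/6

GV:VP = -11/5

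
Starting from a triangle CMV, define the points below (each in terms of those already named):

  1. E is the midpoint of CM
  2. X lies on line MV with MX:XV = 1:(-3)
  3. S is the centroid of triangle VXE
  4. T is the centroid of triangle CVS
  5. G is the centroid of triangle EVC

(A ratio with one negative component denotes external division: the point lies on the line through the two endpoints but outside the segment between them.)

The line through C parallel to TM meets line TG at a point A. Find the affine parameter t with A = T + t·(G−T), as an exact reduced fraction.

t = 6

Assign C = (0, 0), M = (1, 0), V = (0, 1) — the answer is frame-independent, so this choice is without loss of generality.
1. E is the midpoint of CM ⇒ E = (1/2, 0)
2. X lies on line MV with MX:XV = 1:(-3) ⇒ X = (3/2, -1/2)
3. S is the centroid of triangle VXE ⇒ S = (2/3, 1/6)
4. T is the centroid of triangle CVS ⇒ T = (2/9, 7/18)
5. G is the centroid of triangle EVC ⇒ G = (1/6, 1/3)
through C parallel to TM: direction (7/9, -7/18); meets TG at A = (-1/9, 1/18)
A = T + t·(G−T) with t = 6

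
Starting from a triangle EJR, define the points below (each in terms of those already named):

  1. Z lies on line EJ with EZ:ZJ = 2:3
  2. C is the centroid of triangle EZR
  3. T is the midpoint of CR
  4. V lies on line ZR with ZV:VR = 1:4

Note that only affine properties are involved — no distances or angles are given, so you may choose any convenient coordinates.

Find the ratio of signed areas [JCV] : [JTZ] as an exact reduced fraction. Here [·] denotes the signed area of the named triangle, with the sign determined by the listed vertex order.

Work in coordinates with E = (0, 0), J = (1, 0), R = (0, 1).
1. Z lies on line EJ with EZ:ZJ = 2:3 ⇒ Z = (2/5, 0)
2. C is the centroid of triangle EZR ⇒ C = (2/15, 1/3)
3. T is the midpoint of CR ⇒ T = (1/15, 2/3)
4. V lies on line ZR with ZV:VR = 1:4 ⇒ V = (8/25, 1/5)
2·[JCV] = 4/75, 2·[JTZ] = 2/5
[JCV]:[JTZ] = 4/75:2/5 = 2/15

[JCV]:[JTZ] = 2/15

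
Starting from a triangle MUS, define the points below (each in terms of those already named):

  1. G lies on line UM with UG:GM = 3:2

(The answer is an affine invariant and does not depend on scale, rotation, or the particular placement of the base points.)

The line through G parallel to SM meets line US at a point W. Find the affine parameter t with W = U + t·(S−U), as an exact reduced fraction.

t = 3/5

Assign M = (0, 0), U = (1, 0), S = (0, 1) — the answer is frame-independent, so this choice is without loss of generality.
1. G lies on line UM with UG:GM = 3:2 ⇒ G = (2/5, 0)
through G parallel to SM: direction (0, -1); meets US at W = (2/5, 3/5)
W = U + t·(S−U) with t = 3/5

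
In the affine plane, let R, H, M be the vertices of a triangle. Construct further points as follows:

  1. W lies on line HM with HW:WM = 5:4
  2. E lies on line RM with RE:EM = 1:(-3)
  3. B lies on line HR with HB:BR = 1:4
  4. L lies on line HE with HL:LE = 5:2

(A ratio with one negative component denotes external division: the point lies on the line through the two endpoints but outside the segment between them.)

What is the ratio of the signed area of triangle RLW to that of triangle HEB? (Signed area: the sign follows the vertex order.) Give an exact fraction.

Set R = (0, 0), H = (1, 0), M = (0, 1); any affine frame gives the same invariant.
1. W lies on line HM with HW:WM = 5:4 ⇒ W = (4/9, 5/9)
2. E lies on line RM with RE:EM = 1:(-3) ⇒ E = (0, -1/2)
3. B lies on line HR with HB:BR = 1:4 ⇒ B = (4/5, 0)
4. L lies on line HE with HL:LE = 5:2 ⇒ L = (2/7, -5/14)
2·[RLW] = 20/63, 2·[HEB] = -1/10
[RLW]:[HEB] = 20/63:-1/10 = -200/63

[RLW]:[HEB] = -200/63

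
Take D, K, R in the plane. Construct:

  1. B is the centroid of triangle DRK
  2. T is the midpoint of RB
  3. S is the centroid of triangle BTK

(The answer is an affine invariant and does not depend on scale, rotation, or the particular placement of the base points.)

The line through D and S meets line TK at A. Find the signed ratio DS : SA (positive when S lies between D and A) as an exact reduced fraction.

Work in coordinates with D = (0, 0), K = (1, 0), R = (0, 1).
1. B is the centroid of triangle DRK ⇒ B = (1/3, 1/3)
2. T is the midpoint of RB ⇒ T = (1/6, 2/3)
3. S is the centroid of triangle BTK ⇒ S = (1/2, 1/3)
line DS meets TK at A = (6/11, 4/11)
S = D + t·(A−D) with t = 11/12, so DS:SA = 11/12:1/12

DS:SA = 11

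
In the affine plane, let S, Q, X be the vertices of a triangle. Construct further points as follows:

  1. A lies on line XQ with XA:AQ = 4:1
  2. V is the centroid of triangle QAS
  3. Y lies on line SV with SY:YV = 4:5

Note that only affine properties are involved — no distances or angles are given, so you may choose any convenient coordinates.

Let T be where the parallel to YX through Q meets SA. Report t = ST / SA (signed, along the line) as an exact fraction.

Work in coordinates with S = (0, 0), Q = (1, 0), X = (0, 1).
1. A lies on line XQ with XA:AQ = 4:1 ⇒ A = (4/5, 1/5)
2. V is the centroid of triangle QAS ⇒ V = (3/5, 1/15)
3. Y lies on line SV with SY:YV = 4:5 ⇒ Y = (4/15, 4/135)
through Q parallel to YX: direction (-4/15, 131/135); meets SA at T = (131/140, 131/560)
T = S + t·(A−S) with t = 131/112

t = 131/112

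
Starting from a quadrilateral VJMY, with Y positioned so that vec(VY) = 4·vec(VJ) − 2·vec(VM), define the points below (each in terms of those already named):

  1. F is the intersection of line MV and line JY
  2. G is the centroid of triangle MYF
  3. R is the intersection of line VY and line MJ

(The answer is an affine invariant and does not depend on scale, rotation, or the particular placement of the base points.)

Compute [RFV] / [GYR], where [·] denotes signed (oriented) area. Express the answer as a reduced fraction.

Set V = (0, 0), J = (1, 0), M = (0, 1), Y = (4, -2); any affine frame gives the same invariant.
1. F is the intersection of line MV and line JY ⇒ F = (0, 2/3)
2. G is the centroid of triangle MYF ⇒ G = (4/3, -1/9)
3. R is the intersection of line VY and line MJ ⇒ R = (2, -1)
2·[RFV] = 4/3, 2·[GYR] = -10/9
[RFV]:[GYR] = 4/3:-10/9 = -6/5

[RFV]:[GYR] = -6/5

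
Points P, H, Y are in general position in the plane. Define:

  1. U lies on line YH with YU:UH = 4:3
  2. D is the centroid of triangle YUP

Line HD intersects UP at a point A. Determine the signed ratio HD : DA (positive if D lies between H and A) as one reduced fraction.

Work in coordinates with P = (0, 0), H = (1, 0), Y = (0, 1).
1. U lies on line YH with YU:UH = 4:3 ⇒ U = (4/7, 3/7)
2. D is the centroid of triangle YUP ⇒ D = (4/21, 10/21)
line HD meets UP at A = (40/91, 30/91)
D = H + t·(A−H) with t = 13/9, so HD:DA = 13/9:-4/9

HD:DA = -13/4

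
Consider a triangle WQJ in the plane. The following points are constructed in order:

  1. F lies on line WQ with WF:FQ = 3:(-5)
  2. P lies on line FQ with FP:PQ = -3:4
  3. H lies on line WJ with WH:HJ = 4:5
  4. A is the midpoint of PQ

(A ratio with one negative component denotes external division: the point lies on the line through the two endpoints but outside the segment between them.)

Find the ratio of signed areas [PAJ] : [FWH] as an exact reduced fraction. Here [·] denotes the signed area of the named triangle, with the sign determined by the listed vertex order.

[PAJ]:[FWH] = 15/2

Set W = (0, 0), Q = (1, 0), J = (0, 1); any affine frame gives the same invariant.
1. F lies on line WQ with WF:FQ = 3:(-5) ⇒ F = (-3/2, 0)
2. P lies on line FQ with FP:PQ = -3:4 ⇒ P = (-9, 0)
3. H lies on line WJ with WH:HJ = 4:5 ⇒ H = (0, 4/9)
4. A is the midpoint of PQ ⇒ A = (-4, 0)
2·[PAJ] = 5, 2·[FWH] = 2/3
[PAJ]:[FWH] = 5:2/3 = 15/2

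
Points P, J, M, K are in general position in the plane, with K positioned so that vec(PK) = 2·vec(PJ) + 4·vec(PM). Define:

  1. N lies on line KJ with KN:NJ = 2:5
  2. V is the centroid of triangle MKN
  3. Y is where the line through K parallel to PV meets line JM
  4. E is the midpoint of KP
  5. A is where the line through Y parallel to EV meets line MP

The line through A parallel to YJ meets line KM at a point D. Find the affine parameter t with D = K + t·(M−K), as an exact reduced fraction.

Work in coordinates with P = (0, 0), J = (1, 0), M = (0, 1), K = (2, 4).
1. N lies on line KJ with KN:NJ = 2:5 ⇒ N = (12/7, 20/7)
2. V is the centroid of triangle MKN ⇒ V = (26/21, 55/21)
3. Y is where the line through K parallel to PV meets line JM ⇒ Y = (32/81, 49/81)
4. E is the midpoint of KP ⇒ E = (1, 2)
5. A is where the line through Y parallel to EV meets line MP ⇒ A = (0, -19/45)
through A parallel to YJ: direction (49/81, -49/81); meets KM at D = (-128/225, 11/75)
D = K + t·(M−K) with t = 289/225

t = 289/225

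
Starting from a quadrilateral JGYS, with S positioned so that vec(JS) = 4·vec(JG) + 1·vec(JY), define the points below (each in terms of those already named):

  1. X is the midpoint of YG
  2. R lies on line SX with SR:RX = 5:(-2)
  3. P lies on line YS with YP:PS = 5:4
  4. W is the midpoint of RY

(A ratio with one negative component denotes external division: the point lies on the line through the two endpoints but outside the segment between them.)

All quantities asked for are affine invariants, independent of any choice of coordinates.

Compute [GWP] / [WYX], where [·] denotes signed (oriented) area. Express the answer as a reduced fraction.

[GWP]:[WYX] = 71/18

Work in coordinates with J = (0, 0), G = (1, 0), Y = (0, 1), S = (4, 1).
1. X is the midpoint of YG ⇒ X = (1/2, 1/2)
2. R lies on line SX with SR:RX = 5:(-2) ⇒ R = (-11/6, 1/6)
3. P lies on line YS with YP:PS = 5:4 ⇒ P = (20/9, 1)
4. W is the midpoint of RY ⇒ W = (-11/12, 7/12)
2·[GWP] = -71/27, 2·[WYX] = -2/3
[GWP]:[WYX] = -71/27:-2/3 = 71/18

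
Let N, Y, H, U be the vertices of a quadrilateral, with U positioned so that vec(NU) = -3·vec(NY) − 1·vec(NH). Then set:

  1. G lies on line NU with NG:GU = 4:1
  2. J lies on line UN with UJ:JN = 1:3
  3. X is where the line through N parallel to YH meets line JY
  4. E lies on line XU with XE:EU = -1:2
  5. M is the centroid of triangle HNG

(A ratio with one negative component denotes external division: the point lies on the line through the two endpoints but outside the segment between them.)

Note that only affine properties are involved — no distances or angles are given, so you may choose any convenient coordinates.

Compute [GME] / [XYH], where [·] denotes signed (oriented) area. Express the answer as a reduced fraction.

Work in coordinates with N = (0, 0), Y = (1, 0), H = (0, 1), U = (-3, -1).
1. G lies on line NU with NG:GU = 4:1 ⇒ G = (-12/5, -4/5)
2. J lies on line UN with UJ:JN = 1:3 ⇒ J = (-9/4, -3/4)
3. X is where the line through N parallel to YH meets line JY ⇒ X = (3/16, -3/16)
4. E lies on line XU with XE:EU = -1:2 ⇒ E = (27/8, 5/8)
5. M is the centroid of triangle HNG ⇒ M = (-4/5, 1/15)
2·[GME] = -109/40, 2·[XYH] = 1
[GME]:[XYH] = -109/40:1 = -109/40

[GME]:[XYH] = -109/40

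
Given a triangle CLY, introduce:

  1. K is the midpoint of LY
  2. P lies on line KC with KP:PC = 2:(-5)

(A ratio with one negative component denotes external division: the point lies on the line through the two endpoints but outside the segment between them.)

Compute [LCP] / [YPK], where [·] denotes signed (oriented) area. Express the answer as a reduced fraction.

[LCP]:[YPK] = 5/2

Set C = (0, 0), L = (1, 0), Y = (0, 1); any affine frame gives the same invariant.
1. K is the midpoint of LY ⇒ K = (1/2, 1/2)
2. P lies on line KC with KP:PC = 2:(-5) ⇒ P = (5/6, 5/6)
2·[LCP] = -5/6, 2·[YPK] = -1/3
[LCP]:[YPK] = -5/6:-1/3 = 5/2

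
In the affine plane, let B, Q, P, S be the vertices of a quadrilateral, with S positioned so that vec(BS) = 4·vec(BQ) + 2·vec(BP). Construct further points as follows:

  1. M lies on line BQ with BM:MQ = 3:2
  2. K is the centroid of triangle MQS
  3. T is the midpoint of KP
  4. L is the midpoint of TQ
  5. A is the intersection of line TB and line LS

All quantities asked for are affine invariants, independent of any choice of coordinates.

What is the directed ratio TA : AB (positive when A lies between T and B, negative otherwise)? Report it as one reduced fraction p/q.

Assign B = (0, 0), Q = (1, 0), P = (0, 1), S = (4, 2) — the answer is frame-independent, so this choice is without loss of generality.
1. M lies on line BQ with BM:MQ = 3:2 ⇒ M = (3/5, 0)
2. K is the centroid of triangle MQS ⇒ K = (28/15, 2/3)
3. T is the midpoint of KP ⇒ T = (14/15, 5/6)
4. L is the midpoint of TQ ⇒ L = (29/30, 5/12)
5. A is the intersection of line TB and line LS ⇒ A = (-32/135, -40/189)
A = T + t·(B−T) with t = 79/63, so TA:AB = t:(1−t) = 79/63:-16/63

TA:AB = -79/16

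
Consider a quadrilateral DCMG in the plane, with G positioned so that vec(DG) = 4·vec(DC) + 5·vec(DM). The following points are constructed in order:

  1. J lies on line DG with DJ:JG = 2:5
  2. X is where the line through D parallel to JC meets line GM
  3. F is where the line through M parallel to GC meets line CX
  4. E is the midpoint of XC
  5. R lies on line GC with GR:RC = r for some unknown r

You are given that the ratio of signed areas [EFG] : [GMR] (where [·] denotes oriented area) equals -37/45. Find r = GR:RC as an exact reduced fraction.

r = 5/3

Work in coordinates with D = (0, 0), C = (1, 0), M = (0, 1), G = (4, 5).
1. J lies on line DG with DJ:JG = 2:5 ⇒ J = (8/7, 10/7)
2. X is where the line through D parallel to JC meets line GM ⇒ X = (1/9, 10/9)
3. F is where the line through M parallel to GC meets line CX ⇒ F = (3/35, 8/7)
4. E is the midpoint of XC ⇒ E = (5/9, 5/9)
5. With GR:RC = r, write λ = r/(r+1) so R = G + λ·(C−G); R is affine-linear in λ
Every point depending on R is an affine combination of R and λ-independent points, so each such coordinate is linear in λ; the λ² term in each signed area is a multiple of (C−G)×(C−G) = 0, so 2·[EFG] and 2·[GMR] are each linear in λ. Evaluating at λ=0 and λ=1:
  2·[EFG] = -37/9,   2·[GMR] = 8·λ
So [EFG]:[GMR] = (-37/9) / (8·λ). Setting this equal to -37/45:
  -37/9 = -37/45·(8·λ)  ⇒  λ = 5/8
Then r = λ/(1−λ) = (5/8)/(3/8) = 5/3. Check: with r = 5/3, R = (17/8, 15/8) and [EFG]:[GMR] = -37/45 as required.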